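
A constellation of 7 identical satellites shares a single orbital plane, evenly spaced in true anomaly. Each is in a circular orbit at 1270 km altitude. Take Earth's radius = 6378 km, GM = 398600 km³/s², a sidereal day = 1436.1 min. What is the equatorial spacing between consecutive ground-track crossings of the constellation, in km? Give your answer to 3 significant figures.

Semi-major axis a = 6378 + 1270 = 7648 km. Period T = 2π√(a³/μ) = 2π√(7648³/398600) = 6656.3 s = 110.94 min.
Single-satellite node shift = (6656.3/86166) × 360° = 27.81°.
With 7 satellites evenly phased, successive equator crossings are 27.81/7 = 3.973° apart.
That is 3.973 × 111.3 = 442 km at the equator.

442 km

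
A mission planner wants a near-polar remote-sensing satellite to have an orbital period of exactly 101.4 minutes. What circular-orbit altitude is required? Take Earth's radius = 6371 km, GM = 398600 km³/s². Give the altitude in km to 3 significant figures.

832 km

T = 101.4 min = 6084.0 s.
From T = 2π√(a³/μ): a = (μ T²/4π²)^(1/3) = (398600 × 6084.0² / 4π²)^(1/3) = 7203 km.
Altitude h = a − R = 7203 − 6371 = 832 km.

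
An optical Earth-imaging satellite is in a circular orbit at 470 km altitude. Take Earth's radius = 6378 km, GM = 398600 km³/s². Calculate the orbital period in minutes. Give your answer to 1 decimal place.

Semi-major axis a = 6378 + 470 = 6848 km. Period T = 2π√(a³/μ) = 2π√(6848³/398600) = 5639.7 s = 94.00 min.

94.0 min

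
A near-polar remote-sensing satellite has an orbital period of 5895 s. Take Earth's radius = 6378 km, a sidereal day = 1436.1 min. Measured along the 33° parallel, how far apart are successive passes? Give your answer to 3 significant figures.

2300 km

Node shift per orbit = (5895.0/86166) × 360° = 24.63°.
Equatorial spacing = 24.63 × 111.3 km/° = 2742 km.
At 33° latitude, spacing = 2742 × cos(33°) = 2299 km.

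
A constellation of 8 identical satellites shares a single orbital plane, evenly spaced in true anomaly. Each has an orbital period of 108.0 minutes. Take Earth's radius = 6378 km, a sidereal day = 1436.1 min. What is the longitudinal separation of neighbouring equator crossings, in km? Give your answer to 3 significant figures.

T = 108.0 min = 6480.0 s.
Single-satellite node shift = (6480.0/86166) × 360° = 27.07°.
With 8 satellites evenly phased, successive equator crossings are 27.07/8 = 3.384° apart.
That is 3.384 × 111.3 = 377 km at the equator.

377 km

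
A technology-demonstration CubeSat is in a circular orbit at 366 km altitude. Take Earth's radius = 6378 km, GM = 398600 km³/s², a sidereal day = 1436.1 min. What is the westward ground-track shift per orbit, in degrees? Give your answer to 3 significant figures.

23.0°

Semi-major axis a = 6378 + 366 = 6744 km. Period T = 2π√(a³/μ) = 2π√(6744³/398600) = 5511.7 s = 91.86 min.
During one orbit Earth rotates (5511.7 / 86166) × 360° = 23.03°.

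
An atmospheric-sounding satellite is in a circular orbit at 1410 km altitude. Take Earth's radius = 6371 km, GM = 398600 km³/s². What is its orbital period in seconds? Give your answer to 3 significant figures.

6830 seconds

Semi-major axis a = 6371 + 1410 = 7781 km. Period T = 2π√(a³/μ) = 2π√(7781³/398600) = 6830.7 s = 113.84 min.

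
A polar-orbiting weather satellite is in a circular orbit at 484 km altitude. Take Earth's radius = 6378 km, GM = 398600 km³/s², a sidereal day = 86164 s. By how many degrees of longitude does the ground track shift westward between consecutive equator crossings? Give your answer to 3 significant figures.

Semi-major axis a = 6378 + 484 = 6862 km. Period T = 2π√(a³/μ) = 2π√(6862³/398600) = 5657.0 s = 94.28 min.
During one orbit Earth rotates (5657.0 / 86164) × 360° = 23.64°.

23.6°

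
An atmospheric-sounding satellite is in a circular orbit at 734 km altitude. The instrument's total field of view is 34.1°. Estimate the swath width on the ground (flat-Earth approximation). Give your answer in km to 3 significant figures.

450 km

Half-angle = 34.1°/2 = 17.05°.
Swath width ≈ 2h·tan(θ/2) = 2 × 734 × tan(17.05°) = 450.2 km.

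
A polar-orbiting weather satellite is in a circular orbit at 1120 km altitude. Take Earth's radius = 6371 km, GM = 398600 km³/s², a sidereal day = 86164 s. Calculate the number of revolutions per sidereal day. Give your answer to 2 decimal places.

13.35

Semi-major axis a = 6371 + 1120 = 7491 km. Period T = 2π√(a³/μ) = 2π√(7491³/398600) = 6452.4 s = 107.54 min.
Orbits per sidereal day = 86164 / 6452.4 = 13.354.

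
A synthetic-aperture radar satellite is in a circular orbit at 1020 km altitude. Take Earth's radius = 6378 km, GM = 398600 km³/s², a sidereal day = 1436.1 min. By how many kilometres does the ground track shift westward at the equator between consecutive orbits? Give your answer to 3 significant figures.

2950 km

Semi-major axis a = 6378 + 1020 = 7398 km. Period T = 2π√(a³/μ) = 2π√(7398³/398600) = 6332.6 s = 105.54 min.
During one orbit Earth rotates (6332.6 / 86166) × 360° = 26.46°.
At the equator that is 26.46° × (2π·6378/360) km/° = 26.46 × 111.3 = 2945 km.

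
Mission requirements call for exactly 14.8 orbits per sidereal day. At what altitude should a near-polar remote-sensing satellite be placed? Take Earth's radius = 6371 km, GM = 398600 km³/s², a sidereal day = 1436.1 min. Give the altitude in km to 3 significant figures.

624 km

Required period T = 86166 / 14.8 = 5822.0 s.
From T = 2π√(a³/μ): a = (μ T²/4π²)^(1/3) = (398600 × 5822.0² / 4π²)^(1/3) = 6995 km.
Altitude h = a − R = 6995 − 6371 = 624 km.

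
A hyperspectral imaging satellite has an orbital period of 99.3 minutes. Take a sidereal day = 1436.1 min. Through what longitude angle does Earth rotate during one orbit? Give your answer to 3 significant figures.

24.9°

T = 99.3 min = 5958.0 s.
During one orbit Earth rotates (5958.0 / 86166) × 360° = 24.89°.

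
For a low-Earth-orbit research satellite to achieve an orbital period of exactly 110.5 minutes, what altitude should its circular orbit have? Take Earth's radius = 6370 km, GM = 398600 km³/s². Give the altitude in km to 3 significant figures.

1260 km

T = 110.5 min = 6630.0 s.
From T = 2π√(a³/μ): a = (μ T²/4π²)^(1/3) = (398600 × 6630.0² / 4π²)^(1/3) = 7628 km.
Altitude h = a − R = 7628 − 6370 = 1258 km.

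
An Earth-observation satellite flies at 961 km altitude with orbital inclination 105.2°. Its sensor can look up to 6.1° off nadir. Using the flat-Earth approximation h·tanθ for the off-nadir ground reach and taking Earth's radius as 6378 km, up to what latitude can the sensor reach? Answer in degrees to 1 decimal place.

75.7°

Retrograde orbit: the ground track reaches ±(180° − i) = ±(180 − 105.2) = ±74.8°.
Sensor half-swath on the ground ≈ 961·tan(6.1°) = 103 km = 0.92° of latitude.
Maximum observable latitude ≈ 74.8 + 0.92 = 75.7°.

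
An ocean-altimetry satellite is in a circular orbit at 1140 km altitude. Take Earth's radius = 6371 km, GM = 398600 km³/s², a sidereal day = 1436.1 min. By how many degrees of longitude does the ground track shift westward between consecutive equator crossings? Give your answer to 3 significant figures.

27.1°

Semi-major axis a = 6371 + 1140 = 7511 km. Period T = 2π√(a³/μ) = 2π√(7511³/398600) = 6478.3 s = 107.97 min.
During one orbit Earth rotates (6478.3 / 86166) × 360° = 27.07°.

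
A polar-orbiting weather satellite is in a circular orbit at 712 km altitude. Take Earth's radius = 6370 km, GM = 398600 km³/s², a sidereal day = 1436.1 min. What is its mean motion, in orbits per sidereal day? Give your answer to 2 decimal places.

Semi-major axis a = 6370 + 712 = 7082 km. Period T = 2π√(a³/μ) = 2π√(7082³/398600) = 5931.2 s = 98.85 min.
Orbits per sidereal day = 86166 / 5931.2 = 14.527.

14.53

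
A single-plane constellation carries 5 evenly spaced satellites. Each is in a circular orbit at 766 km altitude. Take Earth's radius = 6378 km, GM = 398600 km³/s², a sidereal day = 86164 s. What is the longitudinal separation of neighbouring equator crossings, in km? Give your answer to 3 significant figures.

559 km

Semi-major axis a = 6378 + 766 = 7144 km. Period T = 2π√(a³/μ) = 2π√(7144³/398600) = 6009.3 s = 100.15 min.
Single-satellite node shift = (6009.3/86164) × 360° = 25.11°.
With 5 satellites evenly phased, successive equator crossings are 25.11/5 = 5.021° apart.
That is 5.021 × 111.3 = 559 km at the equator.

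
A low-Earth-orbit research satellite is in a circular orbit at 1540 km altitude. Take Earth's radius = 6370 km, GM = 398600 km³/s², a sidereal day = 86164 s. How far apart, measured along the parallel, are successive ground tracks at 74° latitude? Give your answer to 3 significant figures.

Semi-major axis a = 6370 + 1540 = 7910 km. Period T = 2π√(a³/μ) = 2π√(7910³/398600) = 7001.3 s = 116.69 min.
Node shift per orbit = (7001.3/86164) × 360° = 29.25°.
Equatorial spacing = 29.25 × 111.2 km/° = 3252 km.
At 74° latitude, spacing = 3252 × cos(74°) = 896 km.

896 km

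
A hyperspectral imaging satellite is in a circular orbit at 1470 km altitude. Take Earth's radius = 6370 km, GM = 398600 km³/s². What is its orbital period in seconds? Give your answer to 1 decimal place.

Semi-major axis a = 6370 + 1470 = 7840 km. Period T = 2π√(a³/μ) = 2π√(7840³/398600) = 6908.5 s = 115.14 min.

6908.5 seconds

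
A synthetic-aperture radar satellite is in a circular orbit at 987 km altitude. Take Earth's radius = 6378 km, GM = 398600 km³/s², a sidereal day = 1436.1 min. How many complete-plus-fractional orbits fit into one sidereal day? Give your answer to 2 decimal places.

Semi-major axis a = 6378 + 987 = 7365 km. Period T = 2π√(a³/μ) = 2π√(7365³/398600) = 6290.3 s = 104.84 min.
Orbits per sidereal day = 86166 / 6290.3 = 13.698.

13.70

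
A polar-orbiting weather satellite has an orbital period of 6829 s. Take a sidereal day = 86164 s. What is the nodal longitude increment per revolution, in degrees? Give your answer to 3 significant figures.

28.5°

During one orbit Earth rotates (6829.0 / 86164) × 360° = 28.53°.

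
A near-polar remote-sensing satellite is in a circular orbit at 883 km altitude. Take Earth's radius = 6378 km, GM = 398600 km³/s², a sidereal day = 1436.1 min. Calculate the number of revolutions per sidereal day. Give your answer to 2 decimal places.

Semi-major axis a = 6378 + 883 = 7261 km. Period T = 2π√(a³/μ) = 2π√(7261³/398600) = 6157.5 s = 102.63 min.
Orbits per sidereal day = 86166 / 6157.5 = 13.994.

13.99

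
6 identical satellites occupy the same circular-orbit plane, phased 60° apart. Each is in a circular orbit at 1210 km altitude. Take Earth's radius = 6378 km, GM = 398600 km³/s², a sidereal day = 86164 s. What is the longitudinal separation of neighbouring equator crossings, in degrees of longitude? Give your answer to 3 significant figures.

4.58°

Semi-major axis a = 6378 + 1210 = 7588 km. Period T = 2π√(a³/μ) = 2π√(7588³/398600) = 6578.1 s = 109.64 min.
Single-satellite node shift = (6578.1/86164) × 360° = 27.48°.
With 6 satellites evenly phased, successive equator crossings are 27.48/6 = 4.581° apart.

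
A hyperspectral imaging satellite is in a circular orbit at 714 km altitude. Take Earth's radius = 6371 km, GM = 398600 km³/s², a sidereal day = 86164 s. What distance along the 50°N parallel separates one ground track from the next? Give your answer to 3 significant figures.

1770 km

Semi-major axis a = 6371 + 714 = 7085 km. Period T = 2π√(a³/μ) = 2π√(7085³/398600) = 5935.0 s = 98.92 min.
Node shift per orbit = (5935.0/86164) × 360° = 24.80°.
Equatorial spacing = 24.80 × 111.2 km/° = 2757 km.
At 50° latitude, spacing = 2757 × cos(50°) = 1772 km.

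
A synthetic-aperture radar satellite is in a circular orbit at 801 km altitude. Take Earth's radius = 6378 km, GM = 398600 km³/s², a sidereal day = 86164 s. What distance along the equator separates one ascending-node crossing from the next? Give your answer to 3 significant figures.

Semi-major axis a = 6378 + 801 = 7179 km. Period T = 2π√(a³/μ) = 2π√(7179³/398600) = 6053.5 s = 100.89 min.
During one orbit Earth rotates (6053.5 / 86164) × 360° = 25.29°.
At the equator that is 25.29° × (2π·6378/360) km/° = 25.29 × 111.3 = 2815 km.

2820 km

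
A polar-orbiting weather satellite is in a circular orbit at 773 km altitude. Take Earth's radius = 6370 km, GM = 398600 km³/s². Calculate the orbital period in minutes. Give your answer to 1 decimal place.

Semi-major axis a = 6370 + 773 = 7143 km. Period T = 2π√(a³/μ) = 2π√(7143³/398600) = 6008.0 s = 100.13 min.

100.1 min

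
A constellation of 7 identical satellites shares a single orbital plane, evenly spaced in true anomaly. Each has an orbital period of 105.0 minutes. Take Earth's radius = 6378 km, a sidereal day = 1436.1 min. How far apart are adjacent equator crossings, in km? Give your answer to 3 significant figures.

T = 105.0 min = 6300.0 s.
Single-satellite node shift = (6300.0/86166) × 360° = 26.32°.
With 7 satellites evenly phased, successive equator crossings are 26.32/7 = 3.760° apart.
That is 3.760 × 111.3 = 419 km at the equator.

419 km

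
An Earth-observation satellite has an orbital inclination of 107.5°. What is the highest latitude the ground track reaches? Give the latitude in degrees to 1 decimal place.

72.5°

Retrograde orbit: the ground track reaches ±(180° − i) = ±(180 − 107.5) = ±72.5°.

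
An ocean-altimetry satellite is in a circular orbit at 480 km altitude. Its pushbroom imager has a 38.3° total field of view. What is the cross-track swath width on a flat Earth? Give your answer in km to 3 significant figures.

Half-angle = 38.3°/2 = 19.15°.
Swath width ≈ 2h·tan(θ/2) = 2 × 480 × tan(19.15°) = 333.4 km.

333 km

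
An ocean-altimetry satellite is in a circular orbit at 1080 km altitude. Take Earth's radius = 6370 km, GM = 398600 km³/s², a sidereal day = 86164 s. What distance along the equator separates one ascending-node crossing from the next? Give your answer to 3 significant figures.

2970 km

Semi-major axis a = 6370 + 1080 = 7450 km. Period T = 2π√(a³/μ) = 2π√(7450³/398600) = 6399.5 s = 106.66 min.
During one orbit Earth rotates (6399.5 / 86164) × 360° = 26.74°.
At the equator that is 26.74° × (2π·6370/360) km/° = 26.74 × 111.2 = 2973 km.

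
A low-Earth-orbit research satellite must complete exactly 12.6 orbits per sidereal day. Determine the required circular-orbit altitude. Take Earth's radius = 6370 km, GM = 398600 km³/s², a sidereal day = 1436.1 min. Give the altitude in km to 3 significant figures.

1420 km

Required period T = 86166 / 12.6 = 6838.6 s.
From T = 2π√(a³/μ): a = (μ T²/4π²)^(1/3) = (398600 × 6838.6² / 4π²)^(1/3) = 7787 km.
Altitude h = a − R = 7787 − 6370 = 1417 km.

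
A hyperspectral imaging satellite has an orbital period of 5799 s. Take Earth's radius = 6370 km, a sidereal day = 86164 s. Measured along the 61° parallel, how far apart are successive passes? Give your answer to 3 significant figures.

Node shift per orbit = (5799.0/86164) × 360° = 24.23°.
Equatorial spacing = 24.23 × 111.2 km/° = 2694 km.
At 61° latitude, spacing = 2694 × cos(61°) = 1306 km.

1310 km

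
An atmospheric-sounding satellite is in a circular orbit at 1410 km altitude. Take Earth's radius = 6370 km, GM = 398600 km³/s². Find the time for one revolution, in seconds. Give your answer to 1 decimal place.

6829.4 seconds

Semi-major axis a = 6370 + 1410 = 7780 km. Period T = 2π√(a³/μ) = 2π√(7780³/398600) = 6829.4 s = 113.82 min.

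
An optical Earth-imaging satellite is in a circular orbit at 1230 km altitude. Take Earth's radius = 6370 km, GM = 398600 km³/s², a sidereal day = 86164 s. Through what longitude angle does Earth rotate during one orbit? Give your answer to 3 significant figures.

27.5°

Semi-major axis a = 6370 + 1230 = 7600 km. Period T = 2π√(a³/μ) = 2π√(7600³/398600) = 6593.7 s = 109.90 min.
During one orbit Earth rotates (6593.7 / 86164) × 360° = 27.55°.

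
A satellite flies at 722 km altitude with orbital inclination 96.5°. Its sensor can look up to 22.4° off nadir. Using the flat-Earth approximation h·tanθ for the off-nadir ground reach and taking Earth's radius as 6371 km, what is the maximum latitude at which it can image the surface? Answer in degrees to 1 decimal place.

86.2°

Retrograde orbit: the ground track reaches ±(180° − i) = ±(180 − 96.5) = ±83.5°.
Sensor half-swath on the ground ≈ 722·tan(22.4°) = 298 km = 2.68° of latitude.
Maximum observable latitude ≈ 83.5 + 2.68 = 86.2°.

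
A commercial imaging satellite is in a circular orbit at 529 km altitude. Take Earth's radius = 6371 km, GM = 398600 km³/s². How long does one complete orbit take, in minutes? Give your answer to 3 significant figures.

95.1 min

Semi-major axis a = 6371 + 529 = 6900 km. Period T = 2π√(a³/μ) = 2π√(6900³/398600) = 5704.1 s = 95.07 min.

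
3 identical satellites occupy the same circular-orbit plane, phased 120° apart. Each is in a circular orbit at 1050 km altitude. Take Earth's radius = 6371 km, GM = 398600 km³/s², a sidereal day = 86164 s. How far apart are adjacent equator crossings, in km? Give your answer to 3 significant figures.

Semi-major axis a = 6371 + 1050 = 7421 km. Period T = 2π√(a³/μ) = 2π√(7421³/398600) = 6362.2 s = 106.04 min.
Single-satellite node shift = (6362.2/86164) × 360° = 26.58°.
With 3 satellites evenly phased, successive equator crossings are 26.58/3 = 8.861° apart.
That is 8.861 × 111.2 = 985 km at the equator.

985 km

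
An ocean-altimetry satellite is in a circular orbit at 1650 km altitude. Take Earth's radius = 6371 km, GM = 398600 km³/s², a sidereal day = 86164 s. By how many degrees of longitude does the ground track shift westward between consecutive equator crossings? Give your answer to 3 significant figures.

Semi-major axis a = 6371 + 1650 = 8021 km. Period T = 2π√(a³/μ) = 2π√(8021³/398600) = 7149.1 s = 119.15 min.
During one orbit Earth rotates (7149.1 / 86164) × 360° = 29.87°.

29.9°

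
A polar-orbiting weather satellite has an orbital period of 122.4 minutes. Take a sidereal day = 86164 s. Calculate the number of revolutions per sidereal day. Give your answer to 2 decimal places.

T = 122.4 min = 7344.0 s.
Orbits per sidereal day = 86164 / 7344.0 = 11.733.

11.73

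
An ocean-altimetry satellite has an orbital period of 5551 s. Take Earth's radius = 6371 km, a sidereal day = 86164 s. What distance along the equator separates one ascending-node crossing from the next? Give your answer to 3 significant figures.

During one orbit Earth rotates (5551.0 / 86164) × 360° = 23.19°.
At the equator that is 23.19° × (2π·6371/360) km/° = 23.19 × 111.2 = 2579 km.

2580 km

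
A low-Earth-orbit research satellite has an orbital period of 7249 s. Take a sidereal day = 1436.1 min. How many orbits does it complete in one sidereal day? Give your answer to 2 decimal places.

Orbits per sidereal day = 86166 / 7249.0 = 11.887.

11.89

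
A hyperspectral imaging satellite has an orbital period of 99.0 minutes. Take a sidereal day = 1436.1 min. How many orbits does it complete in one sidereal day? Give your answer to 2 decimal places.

T = 99.0 min = 5940.0 s.
Orbits per sidereal day = 86166 / 5940.0 = 14.506.

14.51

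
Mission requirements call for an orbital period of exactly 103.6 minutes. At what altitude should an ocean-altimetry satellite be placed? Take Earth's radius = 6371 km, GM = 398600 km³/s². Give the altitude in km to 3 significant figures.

T = 103.6 min = 6216.0 s.
From T = 2π√(a³/μ): a = (μ T²/4π²)^(1/3) = (398600 × 6216.0² / 4π²)^(1/3) = 7307 km.
Altitude h = a − R = 7307 − 6371 = 936 km.

936 km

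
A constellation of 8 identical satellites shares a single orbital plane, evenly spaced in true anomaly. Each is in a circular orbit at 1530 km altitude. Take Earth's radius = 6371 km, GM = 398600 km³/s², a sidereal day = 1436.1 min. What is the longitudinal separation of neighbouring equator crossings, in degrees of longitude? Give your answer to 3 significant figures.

3.65°

Semi-major axis a = 6371 + 1530 = 7901 km. Period T = 2π√(a³/μ) = 2π√(7901³/398600) = 6989.3 s = 116.49 min.
Single-satellite node shift = (6989.3/86166) × 360° = 29.20°.
With 8 satellites evenly phased, successive equator crossings are 29.20/8 = 3.650° apart.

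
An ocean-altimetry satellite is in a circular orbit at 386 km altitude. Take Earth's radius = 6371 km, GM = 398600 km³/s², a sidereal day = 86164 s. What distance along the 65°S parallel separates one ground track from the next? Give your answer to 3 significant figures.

Semi-major axis a = 6371 + 386 = 6757 km. Period T = 2π√(a³/μ) = 2π√(6757³/398600) = 5527.7 s = 92.13 min.
Node shift per orbit = (5527.7/86164) × 360° = 23.10°.
Equatorial spacing = 23.10 × 111.2 km/° = 2568 km.
At 65° latitude, spacing = 2568 × cos(65°) = 1085 km.

1090 km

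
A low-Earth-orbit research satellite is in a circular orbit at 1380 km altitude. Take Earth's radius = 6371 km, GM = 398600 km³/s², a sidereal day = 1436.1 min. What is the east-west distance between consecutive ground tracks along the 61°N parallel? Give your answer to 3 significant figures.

1530 km

Semi-major axis a = 6371 + 1380 = 7751 km. Period T = 2π√(a³/μ) = 2π√(7751³/398600) = 6791.2 s = 113.19 min.
Node shift per orbit = (6791.2/86166) × 360° = 28.37°.
Equatorial spacing = 28.37 × 111.2 km/° = 3155 km.
At 61° latitude, spacing = 3155 × cos(61°) = 1530 km.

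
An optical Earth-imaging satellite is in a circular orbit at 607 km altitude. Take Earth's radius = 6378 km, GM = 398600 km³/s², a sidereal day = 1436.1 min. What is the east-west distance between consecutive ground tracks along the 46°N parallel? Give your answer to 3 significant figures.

1880 km

Semi-major axis a = 6378 + 607 = 6985 km. Period T = 2π√(a³/μ) = 2π√(6985³/398600) = 5809.8 s = 96.83 min.
Node shift per orbit = (5809.8/86166) × 360° = 24.27°.
Equatorial spacing = 24.27 × 111.3 km/° = 2702 km.
At 46° latitude, spacing = 2702 × cos(46°) = 1877 km.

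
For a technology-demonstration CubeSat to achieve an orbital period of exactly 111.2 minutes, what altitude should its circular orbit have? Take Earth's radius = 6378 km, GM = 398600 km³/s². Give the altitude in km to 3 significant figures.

T = 111.2 min = 6672.0 s.
From T = 2π√(a³/μ): a = (μ T²/4π²)^(1/3) = (398600 × 6672.0² / 4π²)^(1/3) = 7660 km.
Altitude h = a − R = 7660 − 6378 = 1282 km.

1280 km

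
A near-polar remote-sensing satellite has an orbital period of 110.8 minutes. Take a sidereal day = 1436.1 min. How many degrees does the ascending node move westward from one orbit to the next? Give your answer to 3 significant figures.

27.8°

T = 110.8 min = 6648.0 s.
During one orbit Earth rotates (6648.0 / 86166) × 360° = 27.78°.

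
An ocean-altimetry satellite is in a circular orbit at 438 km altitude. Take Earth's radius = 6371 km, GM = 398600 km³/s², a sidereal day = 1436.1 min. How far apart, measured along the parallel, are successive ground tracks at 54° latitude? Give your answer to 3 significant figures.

1530 km

Semi-major axis a = 6371 + 438 = 6809 km. Period T = 2π√(a³/μ) = 2π√(6809³/398600) = 5591.6 s = 93.19 min.
Node shift per orbit = (5591.6/86166) × 360° = 23.36°.
Equatorial spacing = 23.36 × 111.2 km/° = 2598 km.
At 54° latitude, spacing = 2598 × cos(54°) = 1527 km.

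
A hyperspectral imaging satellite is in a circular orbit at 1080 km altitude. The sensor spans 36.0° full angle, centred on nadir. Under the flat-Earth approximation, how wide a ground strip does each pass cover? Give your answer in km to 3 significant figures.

Half-angle = 36.0°/2 = 18°.
Swath width ≈ 2h·tan(θ/2) = 2 × 1080 × tan(18°) = 701.8 km.

702 km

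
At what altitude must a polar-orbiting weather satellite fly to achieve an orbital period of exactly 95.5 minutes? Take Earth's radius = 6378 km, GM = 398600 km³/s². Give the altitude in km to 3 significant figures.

543 km

T = 95.5 min = 5730.0 s.
From T = 2π√(a³/μ): a = (μ T²/4π²)^(1/3) = (398600 × 5730.0² / 4π²)^(1/3) = 6921 km.
Altitude h = a − R = 6921 − 6378 = 543 km.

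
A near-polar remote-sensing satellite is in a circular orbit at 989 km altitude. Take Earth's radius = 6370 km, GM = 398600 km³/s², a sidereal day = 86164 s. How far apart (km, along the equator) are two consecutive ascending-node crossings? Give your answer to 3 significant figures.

Semi-major axis a = 6370 + 989 = 7359 km. Period T = 2π√(a³/μ) = 2π√(7359³/398600) = 6282.6 s = 104.71 min.
During one orbit Earth rotates (6282.6 / 86164) × 360° = 26.25°.
At the equator that is 26.25° × (2π·6370/360) km/° = 26.25 × 111.2 = 2918 km.

2920 km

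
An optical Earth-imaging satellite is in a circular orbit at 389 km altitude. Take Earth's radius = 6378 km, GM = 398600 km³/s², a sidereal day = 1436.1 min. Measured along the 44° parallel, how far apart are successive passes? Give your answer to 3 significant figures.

1850 km

Semi-major axis a = 6378 + 389 = 6767 km. Period T = 2π√(a³/μ) = 2π√(6767³/398600) = 5539.9 s = 92.33 min.
Node shift per orbit = (5539.9/86166) × 360° = 23.15°.
Equatorial spacing = 23.15 × 111.3 km/° = 2577 km.
At 44° latitude, spacing = 2577 × cos(44°) = 1853 km.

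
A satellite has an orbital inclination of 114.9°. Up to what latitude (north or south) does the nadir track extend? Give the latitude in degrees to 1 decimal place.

65.1°

Retrograde orbit: the ground track reaches ±(180° − i) = ±(180 − 114.9) = ±65.1°.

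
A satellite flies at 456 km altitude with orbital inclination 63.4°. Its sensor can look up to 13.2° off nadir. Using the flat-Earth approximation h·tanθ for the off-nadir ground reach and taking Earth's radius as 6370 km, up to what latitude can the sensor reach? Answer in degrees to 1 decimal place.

For a prograde orbit the ground track reaches latitude ±i = ±63.4°.
Sensor half-swath on the ground ≈ 456·tan(13.2°) = 107 km = 0.96° of latitude.
Maximum observable latitude ≈ 63.4 + 0.96 = 64.4°.

64.4°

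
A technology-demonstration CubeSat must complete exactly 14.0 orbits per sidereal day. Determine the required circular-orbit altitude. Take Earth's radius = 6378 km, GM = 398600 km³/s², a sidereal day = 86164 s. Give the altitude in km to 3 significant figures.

881 km

Required period T = 86164 / 14.0 = 6154.6 s.
From T = 2π√(a³/μ): a = (μ T²/4π²)^(1/3) = (398600 × 6154.6² / 4π²)^(1/3) = 7259 km.
Altitude h = a − R = 7259 − 6378 = 881 km.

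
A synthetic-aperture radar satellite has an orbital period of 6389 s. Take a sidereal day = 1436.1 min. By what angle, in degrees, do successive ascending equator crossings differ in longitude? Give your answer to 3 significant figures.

During one orbit Earth rotates (6389.0 / 86166) × 360° = 26.69°.

26.7°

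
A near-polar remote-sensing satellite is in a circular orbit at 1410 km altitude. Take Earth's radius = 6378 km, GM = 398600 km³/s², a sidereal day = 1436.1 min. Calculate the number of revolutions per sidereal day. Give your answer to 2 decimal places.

Semi-major axis a = 6378 + 1410 = 7788 km. Period T = 2π√(a³/μ) = 2π√(7788³/398600) = 6839.9 s = 114.00 min.
Orbits per sidereal day = 86166 / 6839.9 = 12.598.

12.60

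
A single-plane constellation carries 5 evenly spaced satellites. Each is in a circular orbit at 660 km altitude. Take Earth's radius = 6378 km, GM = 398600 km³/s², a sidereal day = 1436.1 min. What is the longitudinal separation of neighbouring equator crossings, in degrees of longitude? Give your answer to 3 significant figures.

Semi-major axis a = 6378 + 660 = 7038 km. Period T = 2π√(a³/μ) = 2π√(7038³/398600) = 5876.0 s = 97.93 min.
Single-satellite node shift = (5876.0/86166) × 360° = 24.55°.
With 5 satellites evenly phased, successive equator crossings are 24.55/5 = 4.910° apart.

4.91°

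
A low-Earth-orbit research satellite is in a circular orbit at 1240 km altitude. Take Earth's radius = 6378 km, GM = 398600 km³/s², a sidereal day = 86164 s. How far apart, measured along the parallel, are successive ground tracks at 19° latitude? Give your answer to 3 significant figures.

2910 km

Semi-major axis a = 6378 + 1240 = 7618 km. Period T = 2π√(a³/μ) = 2π√(7618³/398600) = 6617.2 s = 110.29 min.
Node shift per orbit = (6617.2/86164) × 360° = 27.65°.
Equatorial spacing = 27.65 × 111.3 km/° = 3078 km.
At 19° latitude, spacing = 3078 × cos(19°) = 2910 km.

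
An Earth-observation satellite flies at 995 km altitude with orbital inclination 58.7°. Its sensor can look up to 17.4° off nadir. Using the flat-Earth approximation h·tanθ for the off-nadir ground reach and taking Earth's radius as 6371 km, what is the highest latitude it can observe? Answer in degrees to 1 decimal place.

For a prograde orbit the ground track reaches latitude ±i = ±58.7°.
Sensor half-swath on the ground ≈ 995·tan(17.4°) = 312 km = 2.80° of latitude.
Maximum observable latitude ≈ 58.7 + 2.80 = 61.5°.

61.5°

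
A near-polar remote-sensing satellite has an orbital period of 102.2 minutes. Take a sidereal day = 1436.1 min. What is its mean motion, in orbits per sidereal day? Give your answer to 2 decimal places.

14.05

T = 102.2 min = 6132.0 s.
Orbits per sidereal day = 86166 / 6132.0 = 14.052.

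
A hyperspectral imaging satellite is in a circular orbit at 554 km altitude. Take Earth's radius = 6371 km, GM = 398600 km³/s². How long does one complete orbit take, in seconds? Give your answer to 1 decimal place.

5735.1 seconds

Semi-major axis a = 6371 + 554 = 6925 km. Period T = 2π√(a³/μ) = 2π√(6925³/398600) = 5735.1 s = 95.58 min.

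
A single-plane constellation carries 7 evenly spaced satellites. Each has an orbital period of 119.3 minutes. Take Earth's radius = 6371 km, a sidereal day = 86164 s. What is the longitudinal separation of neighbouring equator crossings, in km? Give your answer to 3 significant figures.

T = 119.3 min = 7158.0 s.
Single-satellite node shift = (7158.0/86164) × 360° = 29.91°.
With 7 satellites evenly phased, successive equator crossings are 29.91/7 = 4.272° apart.
That is 4.272 × 111.2 = 475 km at the equator.

475 km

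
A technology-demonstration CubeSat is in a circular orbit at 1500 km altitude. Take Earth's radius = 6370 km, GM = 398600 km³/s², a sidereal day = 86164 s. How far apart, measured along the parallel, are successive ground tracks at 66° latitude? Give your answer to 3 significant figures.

Semi-major axis a = 6370 + 1500 = 7870 km. Period T = 2π√(a³/μ) = 2π√(7870³/398600) = 6948.2 s = 115.80 min.
Node shift per orbit = (6948.2/86164) × 360° = 29.03°.
Equatorial spacing = 29.03 × 111.2 km/° = 3228 km.
At 66° latitude, spacing = 3228 × cos(66°) = 1313 km.

1310 km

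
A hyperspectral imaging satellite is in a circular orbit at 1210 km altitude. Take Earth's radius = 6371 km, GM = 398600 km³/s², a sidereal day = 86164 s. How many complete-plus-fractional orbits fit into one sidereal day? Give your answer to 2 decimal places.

13.12

Semi-major axis a = 6371 + 1210 = 7581 km. Period T = 2π√(a³/μ) = 2π√(7581³/398600) = 6569.0 s = 109.48 min.
Orbits per sidereal day = 86164 / 6569.0 = 13.117.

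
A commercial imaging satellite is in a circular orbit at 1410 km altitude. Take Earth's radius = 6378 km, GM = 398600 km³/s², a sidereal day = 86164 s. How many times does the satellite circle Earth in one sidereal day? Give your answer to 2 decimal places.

12.60

Semi-major axis a = 6378 + 1410 = 7788 km. Period T = 2π√(a³/μ) = 2π√(7788³/398600) = 6839.9 s = 114.00 min.
Orbits per sidereal day = 86164 / 6839.9 = 12.597.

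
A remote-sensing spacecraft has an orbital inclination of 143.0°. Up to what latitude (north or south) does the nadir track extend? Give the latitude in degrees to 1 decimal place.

Retrograde orbit: the ground track reaches ±(180° − i) = ±(180 − 143.0) = ±37.0°.

37.0°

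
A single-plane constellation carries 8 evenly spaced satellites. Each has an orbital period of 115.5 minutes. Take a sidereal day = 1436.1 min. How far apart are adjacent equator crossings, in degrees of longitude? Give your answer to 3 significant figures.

3.62°

T = 115.5 min = 6930.0 s.
Single-satellite node shift = (6930.0/86166) × 360° = 28.95°.
With 8 satellites evenly phased, successive equator crossings are 28.95/8 = 3.619° apart.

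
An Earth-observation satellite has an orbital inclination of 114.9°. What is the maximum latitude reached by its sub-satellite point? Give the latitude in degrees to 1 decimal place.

Retrograde orbit: the ground track reaches ±(180° − i) = ±(180 − 114.9) = ±65.1°.

65.1°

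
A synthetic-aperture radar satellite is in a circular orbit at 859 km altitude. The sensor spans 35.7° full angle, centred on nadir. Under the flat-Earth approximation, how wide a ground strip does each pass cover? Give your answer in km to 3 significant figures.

Half-angle = 35.7°/2 = 17.85°.
Swath width ≈ 2h·tan(θ/2) = 2 × 859 × tan(17.85°) = 553.2 km.

553 km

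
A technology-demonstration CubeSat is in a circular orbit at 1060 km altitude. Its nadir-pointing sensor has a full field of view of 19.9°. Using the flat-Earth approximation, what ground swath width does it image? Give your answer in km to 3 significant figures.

Half-angle = 19.9°/2 = 9.95°.
Swath width ≈ 2h·tan(θ/2) = 2 × 1060 × tan(9.95°) = 371.9 km.

372 km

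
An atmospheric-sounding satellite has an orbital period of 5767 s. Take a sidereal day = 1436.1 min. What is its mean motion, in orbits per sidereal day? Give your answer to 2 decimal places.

Orbits per sidereal day = 86166 / 5767.0 = 14.941.

14.94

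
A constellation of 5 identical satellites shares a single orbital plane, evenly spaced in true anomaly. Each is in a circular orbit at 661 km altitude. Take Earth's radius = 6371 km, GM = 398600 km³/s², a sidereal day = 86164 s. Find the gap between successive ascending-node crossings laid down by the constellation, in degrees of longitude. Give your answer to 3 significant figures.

4.90°

Semi-major axis a = 6371 + 661 = 7032 km. Period T = 2π√(a³/μ) = 2π√(7032³/398600) = 5868.5 s = 97.81 min.
Single-satellite node shift = (5868.5/86164) × 360° = 24.52°.
With 5 satellites evenly phased, successive equator crossings are 24.52/5 = 4.904° apart.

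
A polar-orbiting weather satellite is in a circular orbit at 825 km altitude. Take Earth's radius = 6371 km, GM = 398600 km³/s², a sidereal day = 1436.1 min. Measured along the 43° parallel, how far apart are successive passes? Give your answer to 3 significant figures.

Semi-major axis a = 6371 + 825 = 7196 km. Period T = 2π√(a³/μ) = 2π√(7196³/398600) = 6075.0 s = 101.25 min.
Node shift per orbit = (6075.0/86166) × 360° = 25.38°.
Equatorial spacing = 25.38 × 111.2 km/° = 2822 km.
At 43° latitude, spacing = 2822 × cos(43°) = 2064 km.

2060 km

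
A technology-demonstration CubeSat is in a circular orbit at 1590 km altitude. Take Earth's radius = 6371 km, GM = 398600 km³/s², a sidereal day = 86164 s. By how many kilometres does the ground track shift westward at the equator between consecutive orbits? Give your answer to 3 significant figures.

Semi-major axis a = 6371 + 1590 = 7961 km. Period T = 2π√(a³/μ) = 2π√(7961³/398600) = 7069.1 s = 117.82 min.
During one orbit Earth rotates (7069.1 / 86164) × 360° = 29.54°.
At the equator that is 29.54° × (2π·6371/360) km/° = 29.54 × 111.2 = 3284 km.

3280 km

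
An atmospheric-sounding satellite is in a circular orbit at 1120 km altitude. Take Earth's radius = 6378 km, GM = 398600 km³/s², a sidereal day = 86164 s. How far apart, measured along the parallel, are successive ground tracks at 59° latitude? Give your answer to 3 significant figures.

Semi-major axis a = 6378 + 1120 = 7498 km. Period T = 2π√(a³/μ) = 2π√(7498³/398600) = 6461.4 s = 107.69 min.
Node shift per orbit = (6461.4/86164) × 360° = 27.00°.
Equatorial spacing = 27.00 × 111.3 km/° = 3005 km.
At 59° latitude, spacing = 3005 × cos(59°) = 1548 km.

1550 km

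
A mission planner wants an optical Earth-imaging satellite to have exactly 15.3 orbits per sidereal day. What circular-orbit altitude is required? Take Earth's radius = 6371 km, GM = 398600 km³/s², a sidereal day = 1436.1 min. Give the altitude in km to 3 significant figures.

Required period T = 86166 / 15.3 = 5631.8 s.
From T = 2π√(a³/μ): a = (μ T²/4π²)^(1/3) = (398600 × 5631.8² / 4π²)^(1/3) = 6842 km.
Altitude h = a − R = 6842 − 6371 = 471 km.

471 km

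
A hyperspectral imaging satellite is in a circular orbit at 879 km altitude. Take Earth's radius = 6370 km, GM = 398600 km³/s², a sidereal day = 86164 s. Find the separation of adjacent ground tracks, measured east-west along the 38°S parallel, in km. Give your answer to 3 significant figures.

2250 km

Semi-major axis a = 6370 + 879 = 7249 km. Period T = 2π√(a³/μ) = 2π√(7249³/398600) = 6142.3 s = 102.37 min.
Node shift per orbit = (6142.3/86164) × 360° = 25.66°.
Equatorial spacing = 25.66 × 111.2 km/° = 2853 km.
At 38° latitude, spacing = 2853 × cos(38°) = 2248 km.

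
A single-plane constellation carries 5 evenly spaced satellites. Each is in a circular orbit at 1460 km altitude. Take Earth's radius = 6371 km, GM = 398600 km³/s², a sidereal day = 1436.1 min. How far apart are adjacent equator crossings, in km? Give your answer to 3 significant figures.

641 km

Semi-major axis a = 6371 + 1460 = 7831 km. Period T = 2π√(a³/μ) = 2π√(7831³/398600) = 6896.6 s = 114.94 min.
Single-satellite node shift = (6896.6/86166) × 360° = 28.81°.
With 5 satellites evenly phased, successive equator crossings are 28.81/5 = 5.763° apart.
That is 5.763 × 111.2 = 641 km at the equator.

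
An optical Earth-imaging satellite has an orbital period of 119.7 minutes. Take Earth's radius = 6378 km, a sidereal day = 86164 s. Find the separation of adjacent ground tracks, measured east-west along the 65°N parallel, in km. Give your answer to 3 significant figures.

1410 km

T = 119.7 min = 7182.0 s.
Node shift per orbit = (7182.0/86164) × 360° = 30.01°.
Equatorial spacing = 30.01 × 111.3 km/° = 3340 km.
At 65° latitude, spacing = 3340 × cos(65°) = 1412 km.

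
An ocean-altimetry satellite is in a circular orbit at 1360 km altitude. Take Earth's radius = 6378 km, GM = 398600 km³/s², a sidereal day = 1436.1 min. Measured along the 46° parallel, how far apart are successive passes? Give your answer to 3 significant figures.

2190 km

Semi-major axis a = 6378 + 1360 = 7738 km. Period T = 2π√(a³/μ) = 2π√(7738³/398600) = 6774.1 s = 112.90 min.
Node shift per orbit = (6774.1/86166) × 360° = 28.30°.
Equatorial spacing = 28.30 × 111.3 km/° = 3151 km.
At 46° latitude, spacing = 3151 × cos(46°) = 2189 km.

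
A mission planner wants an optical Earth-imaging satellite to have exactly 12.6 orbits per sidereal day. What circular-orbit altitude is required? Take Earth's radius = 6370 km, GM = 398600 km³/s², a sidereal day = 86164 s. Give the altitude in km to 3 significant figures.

Required period T = 86164 / 12.6 = 6838.4 s.
From T = 2π√(a³/μ): a = (μ T²/4π²)^(1/3) = (398600 × 6838.4² / 4π²)^(1/3) = 7787 km.
Altitude h = a − R = 7787 − 6370 = 1417 km.

1420 km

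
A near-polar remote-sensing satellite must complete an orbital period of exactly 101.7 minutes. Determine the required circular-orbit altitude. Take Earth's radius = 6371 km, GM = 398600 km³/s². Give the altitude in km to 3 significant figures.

846 km

T = 101.7 min = 6102.0 s.
From T = 2π√(a³/μ): a = (μ T²/4π²)^(1/3) = (398600 × 6102.0² / 4π²)^(1/3) = 7217 km.
Altitude h = a − R = 7217 − 6371 = 846 km.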